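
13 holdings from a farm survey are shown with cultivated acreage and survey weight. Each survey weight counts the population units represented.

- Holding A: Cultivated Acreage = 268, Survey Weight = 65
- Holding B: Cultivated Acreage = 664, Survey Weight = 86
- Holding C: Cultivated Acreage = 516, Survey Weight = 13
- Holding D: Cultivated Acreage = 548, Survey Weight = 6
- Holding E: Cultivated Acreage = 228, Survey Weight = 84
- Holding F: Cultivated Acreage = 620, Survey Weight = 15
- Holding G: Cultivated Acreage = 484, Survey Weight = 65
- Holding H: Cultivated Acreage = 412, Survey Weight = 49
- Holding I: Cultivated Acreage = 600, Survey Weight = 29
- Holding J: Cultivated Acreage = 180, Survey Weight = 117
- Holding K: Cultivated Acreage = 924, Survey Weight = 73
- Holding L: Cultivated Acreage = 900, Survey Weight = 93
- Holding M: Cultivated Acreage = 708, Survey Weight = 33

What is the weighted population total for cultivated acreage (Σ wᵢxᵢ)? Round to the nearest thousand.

Weighted total = 377596

378000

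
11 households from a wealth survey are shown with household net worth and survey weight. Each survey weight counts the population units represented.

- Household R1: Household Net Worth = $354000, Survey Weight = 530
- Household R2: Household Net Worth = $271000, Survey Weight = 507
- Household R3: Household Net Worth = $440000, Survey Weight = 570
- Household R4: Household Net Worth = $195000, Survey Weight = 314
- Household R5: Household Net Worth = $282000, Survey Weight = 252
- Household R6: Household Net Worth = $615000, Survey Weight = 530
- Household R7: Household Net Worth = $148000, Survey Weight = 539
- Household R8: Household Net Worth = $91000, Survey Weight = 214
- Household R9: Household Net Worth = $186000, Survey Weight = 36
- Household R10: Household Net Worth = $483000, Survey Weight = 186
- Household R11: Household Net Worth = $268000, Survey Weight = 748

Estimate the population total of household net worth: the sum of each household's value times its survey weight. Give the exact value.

Weighted total = 354000×530 + 271000×507 + 440000×570 + 195000×314 + 282000×252 + 615000×530 + 148000×539 + 91000×214 + 186000×36 + 483000×186 + 268000×748
  = 187620000 + 137397000 + 250800000 + 61230000 + 71064000 + 325950000 + 79772000 + 19474000 + 6696000 + 89838000 + 200464000 = 1430305000

1430305000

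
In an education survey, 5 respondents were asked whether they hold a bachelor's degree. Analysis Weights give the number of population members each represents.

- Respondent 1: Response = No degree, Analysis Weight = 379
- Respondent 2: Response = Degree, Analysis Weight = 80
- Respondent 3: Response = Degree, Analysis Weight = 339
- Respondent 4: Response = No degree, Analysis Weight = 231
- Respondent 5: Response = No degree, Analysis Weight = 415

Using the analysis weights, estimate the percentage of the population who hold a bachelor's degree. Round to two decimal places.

29.02

Sum of weights for 'Degree' = 80 + 339 = 419
Total weight = 379 + 80 + 339 + 231 + 415 = 1444
Weighted proportion = 419 / 1444 = 0.2901662 → 29.01662%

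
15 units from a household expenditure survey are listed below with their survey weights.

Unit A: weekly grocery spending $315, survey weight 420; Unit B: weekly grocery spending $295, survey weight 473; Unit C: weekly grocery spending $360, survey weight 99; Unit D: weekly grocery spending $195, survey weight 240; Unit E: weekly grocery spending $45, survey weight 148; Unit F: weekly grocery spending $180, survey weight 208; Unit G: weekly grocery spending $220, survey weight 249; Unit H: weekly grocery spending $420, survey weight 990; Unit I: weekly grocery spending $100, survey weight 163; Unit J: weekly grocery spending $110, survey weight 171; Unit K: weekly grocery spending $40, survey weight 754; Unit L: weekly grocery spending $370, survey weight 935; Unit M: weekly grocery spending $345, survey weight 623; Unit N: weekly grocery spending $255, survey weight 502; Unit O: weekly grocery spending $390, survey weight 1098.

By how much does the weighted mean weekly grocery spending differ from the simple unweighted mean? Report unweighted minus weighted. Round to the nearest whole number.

-47

Unweighted sum = 3640
Unweighted mean = 3640 / 15 = 242.66667
Weighted sum = 2051340
Sum of weights = 7073
Weighted mean = 2051340 / 7073 = 290.02404
Difference (unweighted minus weighted) = -47.357368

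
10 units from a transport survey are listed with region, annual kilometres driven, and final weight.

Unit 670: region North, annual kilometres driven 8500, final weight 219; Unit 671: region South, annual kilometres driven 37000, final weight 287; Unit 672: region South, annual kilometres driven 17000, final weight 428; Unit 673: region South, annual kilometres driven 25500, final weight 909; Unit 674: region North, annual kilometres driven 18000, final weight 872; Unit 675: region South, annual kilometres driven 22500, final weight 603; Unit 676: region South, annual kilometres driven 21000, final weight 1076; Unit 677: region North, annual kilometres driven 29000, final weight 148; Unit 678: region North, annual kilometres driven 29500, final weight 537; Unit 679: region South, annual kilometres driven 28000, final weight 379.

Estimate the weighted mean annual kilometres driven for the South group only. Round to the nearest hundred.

South rows: 671, 672, 673, 675, 676, 679
Weighted sum = 37000×287 + 17000×428 + 25500×909 + 22500×603 + 21000×1076 + 28000×379
  = 87850000
Sum of weights = 287 + 428 + 909 + 603 + 1076 + 379 = 3682
Weighted mean = 87850000 / 3682 = 23859.316

23900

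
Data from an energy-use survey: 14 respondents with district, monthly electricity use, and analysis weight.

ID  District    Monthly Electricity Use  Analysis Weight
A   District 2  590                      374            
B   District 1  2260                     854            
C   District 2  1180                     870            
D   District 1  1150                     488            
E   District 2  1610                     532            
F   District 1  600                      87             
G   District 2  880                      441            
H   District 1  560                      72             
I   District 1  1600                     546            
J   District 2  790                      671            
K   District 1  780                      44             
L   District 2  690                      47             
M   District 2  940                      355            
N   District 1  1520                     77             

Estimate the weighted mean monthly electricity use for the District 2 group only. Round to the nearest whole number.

1030

District 2 rows: A, C, E, G, J, L, M
Weighted sum = 590×374 + 1180×870 + 1610×532 + 880×441 + 790×671 + 690×47 + 940×355
  = 220660 + 1026600 + 856520 + 388080 + 530090 + 32430 + 333700 = 3388080
Sum of weights = 3290
Weighted mean = 3388080 / 3290 = 1029.8116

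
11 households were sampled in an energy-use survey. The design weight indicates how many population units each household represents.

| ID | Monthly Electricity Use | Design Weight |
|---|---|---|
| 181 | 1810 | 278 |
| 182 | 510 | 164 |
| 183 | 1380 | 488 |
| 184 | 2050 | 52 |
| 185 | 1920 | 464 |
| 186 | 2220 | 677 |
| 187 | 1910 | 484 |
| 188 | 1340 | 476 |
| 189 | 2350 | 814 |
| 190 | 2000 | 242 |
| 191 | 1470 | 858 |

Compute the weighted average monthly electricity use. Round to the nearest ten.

1800

Weighted sum = 1810×278 + 510×164 + 1380×488 + 2050×52 + 1920×464 + 2220×677 + 1910×484 + 1340×476 + 2350×814 + 2000×242 + 1470×858
  = 8981120
Sum of weights = 278 + 164 + 488 + 52 + 464 + 677 + 484 + 476 + 814 + 242 + 858 = 4997
Weighted mean = 8981120 / 4997 = 1797.3024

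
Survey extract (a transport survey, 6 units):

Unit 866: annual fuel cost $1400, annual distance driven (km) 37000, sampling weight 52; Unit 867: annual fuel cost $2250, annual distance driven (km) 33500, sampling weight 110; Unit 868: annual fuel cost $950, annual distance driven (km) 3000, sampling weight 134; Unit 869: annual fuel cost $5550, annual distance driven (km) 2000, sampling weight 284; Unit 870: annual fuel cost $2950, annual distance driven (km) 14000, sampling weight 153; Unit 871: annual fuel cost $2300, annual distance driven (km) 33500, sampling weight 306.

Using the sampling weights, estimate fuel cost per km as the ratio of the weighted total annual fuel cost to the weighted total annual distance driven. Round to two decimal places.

0.17

Σ wᵢ·y = 1400×52 + 2250×110 + 950×134 + 5550×284 + 2950×153 + 2300×306
  = 3178950
Σ wᵢ·x = 37000×52 + 33500×110 + 3000×134 + 2000×284 + 14000×153 + 33500×306
  = 18972000
Ratio = 3178950 / 18972000 = 0.16756009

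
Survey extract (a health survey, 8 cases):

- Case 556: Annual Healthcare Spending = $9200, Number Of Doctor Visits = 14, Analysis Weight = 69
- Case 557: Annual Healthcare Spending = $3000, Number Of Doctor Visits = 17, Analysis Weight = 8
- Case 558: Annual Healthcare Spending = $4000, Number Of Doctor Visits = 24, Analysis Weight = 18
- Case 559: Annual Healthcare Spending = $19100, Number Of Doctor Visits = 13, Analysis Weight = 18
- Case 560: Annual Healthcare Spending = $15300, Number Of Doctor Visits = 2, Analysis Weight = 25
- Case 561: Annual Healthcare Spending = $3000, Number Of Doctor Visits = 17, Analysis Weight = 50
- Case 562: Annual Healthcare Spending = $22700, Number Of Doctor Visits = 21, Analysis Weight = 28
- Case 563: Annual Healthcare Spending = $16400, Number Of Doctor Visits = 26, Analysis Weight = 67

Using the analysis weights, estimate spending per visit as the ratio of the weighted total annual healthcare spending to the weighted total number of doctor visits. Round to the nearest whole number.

Σ wᵢ·y = 9200×69 + 3000×8 + 4000×18 + 19100×18 + 15300×25 + 3000×50 + 22700×28 + 16400×67
  = 3341500
Σ wᵢ·x = 4998
Ratio = 3341500 / 4998 = 668.56743

669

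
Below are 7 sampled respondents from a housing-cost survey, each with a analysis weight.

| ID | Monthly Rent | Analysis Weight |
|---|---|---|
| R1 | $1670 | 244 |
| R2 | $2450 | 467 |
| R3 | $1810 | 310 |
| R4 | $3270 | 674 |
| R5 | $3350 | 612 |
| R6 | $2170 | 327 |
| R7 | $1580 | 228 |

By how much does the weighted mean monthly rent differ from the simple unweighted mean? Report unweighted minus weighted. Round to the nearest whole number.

Unweighted sum = 1670 + 2450 + 1810 + 3270 + 3350 + 2170 + 1580 = 16300
Unweighted mean = 16300 / 7 = 2328.5714
Weighted sum = 1670×244 + 2450×467 + 1810×310 + 3270×674 + 3350×612 + 2170×327 + 1580×228
  = 407480 + 1144150 + 561100 + 2203980 + 2050200 + 709590 + 360240 = 7436740
Sum of weights = 244 + 467 + 310 + 674 + 612 + 327 + 228 = 2862
Weighted mean = 7436740 / 2862 = 2598.4416
Difference (unweighted minus weighted) = -269.87022

-270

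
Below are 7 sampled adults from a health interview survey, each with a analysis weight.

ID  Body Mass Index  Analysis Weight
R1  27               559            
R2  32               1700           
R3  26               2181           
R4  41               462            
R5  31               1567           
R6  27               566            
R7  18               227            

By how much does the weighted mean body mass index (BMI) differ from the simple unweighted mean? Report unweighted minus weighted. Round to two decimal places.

-0.49

Unweighted sum = 27 + 32 + 26 + 41 + 31 + 27 + 18 = 202
Unweighted mean = 202 / 7 = 28.857143
Weighted sum = 27×559 + 32×1700 + 26×2181 + 41×462 + 31×1567 + 27×566 + 18×227
  = 213086
Sum of weights = 559 + 1700 + 2181 + 462 + 1567 + 566 + 227 = 7262
Weighted mean = 213086 / 7262 = 29.342605
Difference (unweighted minus weighted) = -0.48546249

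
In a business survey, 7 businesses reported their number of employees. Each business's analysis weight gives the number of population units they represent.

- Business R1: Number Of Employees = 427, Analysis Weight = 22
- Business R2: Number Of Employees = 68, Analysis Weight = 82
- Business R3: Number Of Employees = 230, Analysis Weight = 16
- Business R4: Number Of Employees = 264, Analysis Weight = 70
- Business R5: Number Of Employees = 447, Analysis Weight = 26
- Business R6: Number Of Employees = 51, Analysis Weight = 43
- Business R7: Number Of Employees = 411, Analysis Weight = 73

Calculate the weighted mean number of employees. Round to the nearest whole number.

Weighted sum = 80948
Sum of weights = 22 + 82 + 16 + 70 + 26 + 43 + 73 = 332
Weighted mean = 80948 / 332 = 243.81928

244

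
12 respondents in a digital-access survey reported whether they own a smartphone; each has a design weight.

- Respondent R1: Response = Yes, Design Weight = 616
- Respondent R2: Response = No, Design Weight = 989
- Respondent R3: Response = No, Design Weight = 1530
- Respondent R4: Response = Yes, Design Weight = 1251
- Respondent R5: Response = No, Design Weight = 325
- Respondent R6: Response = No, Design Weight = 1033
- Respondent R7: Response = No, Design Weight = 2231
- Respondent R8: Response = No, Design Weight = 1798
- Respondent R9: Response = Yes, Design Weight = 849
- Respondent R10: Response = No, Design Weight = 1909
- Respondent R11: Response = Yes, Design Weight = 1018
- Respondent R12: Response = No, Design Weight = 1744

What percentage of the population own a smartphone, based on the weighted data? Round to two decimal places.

24.42

Sum of weights for 'Yes' = 616 + 1251 + 849 + 1018 = 3734
Total weight = 616 + 989 + 1530 + 1251 + 325 + 1033 + 2231 + 1798 + 849 + 1909 + 1018 + 1744 = 15293
Weighted proportion = 3734 / 15293 = 0.244164 → 24.4164%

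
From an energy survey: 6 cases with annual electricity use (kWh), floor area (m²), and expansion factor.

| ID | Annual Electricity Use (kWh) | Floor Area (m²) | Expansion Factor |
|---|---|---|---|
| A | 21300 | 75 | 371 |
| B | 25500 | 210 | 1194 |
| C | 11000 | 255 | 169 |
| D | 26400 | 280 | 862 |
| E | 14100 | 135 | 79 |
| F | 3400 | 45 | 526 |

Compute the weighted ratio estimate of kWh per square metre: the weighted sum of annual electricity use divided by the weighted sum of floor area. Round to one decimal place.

Σ wᵢ·y = 21300×371 + 25500×1194 + 11000×169 + 26400×862 + 14100×79 + 3400×526
  = 65867400
Σ wᵢ·x = 75×371 + 210×1194 + 255×169 + 280×862 + 135×79 + 45×526
  = 27825 + 250740 + 43095 + 241360 + 10665 + 23670 = 597355
Ratio = 65867400 / 597355 = 110.26509

110.3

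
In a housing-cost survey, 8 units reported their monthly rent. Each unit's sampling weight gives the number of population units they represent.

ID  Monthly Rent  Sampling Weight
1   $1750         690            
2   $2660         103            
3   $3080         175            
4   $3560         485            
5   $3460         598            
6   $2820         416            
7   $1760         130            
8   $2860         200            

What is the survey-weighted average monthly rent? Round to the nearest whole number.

2785

Weighted sum = 7790080
Sum of weights = 690 + 103 + 175 + 485 + 598 + 416 + 130 + 200 = 2797
Weighted mean = 7790080 / 2797 = 2785.1555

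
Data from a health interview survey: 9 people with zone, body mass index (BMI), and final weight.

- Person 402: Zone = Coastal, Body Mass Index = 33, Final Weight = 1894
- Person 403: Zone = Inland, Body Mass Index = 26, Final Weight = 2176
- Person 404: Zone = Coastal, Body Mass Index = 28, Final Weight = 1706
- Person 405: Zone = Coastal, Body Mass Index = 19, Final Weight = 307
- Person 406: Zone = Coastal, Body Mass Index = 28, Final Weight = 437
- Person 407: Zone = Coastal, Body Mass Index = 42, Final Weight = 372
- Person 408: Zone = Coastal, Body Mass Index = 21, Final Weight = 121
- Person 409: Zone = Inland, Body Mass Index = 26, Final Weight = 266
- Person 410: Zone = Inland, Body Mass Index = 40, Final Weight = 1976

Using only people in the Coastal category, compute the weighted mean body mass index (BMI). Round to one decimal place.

Coastal rows: 402, 404, 405, 406, 407, 408
Weighted sum = 146504
Sum of weights = 1894 + 1706 + 307 + 437 + 372 + 121 = 4837
Weighted mean = 146504 / 4837 = 30.288195

30.3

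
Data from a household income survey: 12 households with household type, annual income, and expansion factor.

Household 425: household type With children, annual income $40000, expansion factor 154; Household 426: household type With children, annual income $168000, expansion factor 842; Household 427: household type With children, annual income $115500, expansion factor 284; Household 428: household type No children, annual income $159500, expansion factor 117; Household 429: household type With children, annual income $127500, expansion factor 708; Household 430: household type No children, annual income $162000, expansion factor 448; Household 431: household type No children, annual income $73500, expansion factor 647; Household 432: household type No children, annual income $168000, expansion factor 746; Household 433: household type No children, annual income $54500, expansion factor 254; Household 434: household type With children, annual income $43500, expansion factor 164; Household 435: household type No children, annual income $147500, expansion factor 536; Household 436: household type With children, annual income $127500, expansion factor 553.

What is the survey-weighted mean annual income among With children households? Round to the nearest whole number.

128772

With children rows: 425, 426, 427, 429, 434, 436
Weighted sum = 348329500
Sum of weights = 154 + 842 + 284 + 708 + 164 + 553 = 2705
Weighted mean = 348329500 / 2705 = 128772.46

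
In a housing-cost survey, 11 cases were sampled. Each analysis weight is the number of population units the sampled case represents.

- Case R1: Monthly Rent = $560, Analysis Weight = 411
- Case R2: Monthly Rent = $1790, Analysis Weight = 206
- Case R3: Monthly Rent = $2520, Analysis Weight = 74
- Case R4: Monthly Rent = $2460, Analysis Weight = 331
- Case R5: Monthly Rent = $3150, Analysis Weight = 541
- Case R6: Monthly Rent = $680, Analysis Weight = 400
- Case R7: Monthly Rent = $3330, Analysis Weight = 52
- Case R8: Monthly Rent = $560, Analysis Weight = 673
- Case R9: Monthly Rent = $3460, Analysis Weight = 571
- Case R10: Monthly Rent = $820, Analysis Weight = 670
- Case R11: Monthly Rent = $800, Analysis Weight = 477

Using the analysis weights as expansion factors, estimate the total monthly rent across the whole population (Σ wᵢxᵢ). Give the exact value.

Weighted total = 7032490

7032490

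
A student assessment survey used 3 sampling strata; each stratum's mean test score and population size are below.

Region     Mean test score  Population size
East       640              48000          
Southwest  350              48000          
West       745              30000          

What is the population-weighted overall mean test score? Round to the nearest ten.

Σ Nₕ·x̄ₕ = 640×48000 + 350×48000 + 745×30000
  = 30720000 + 16800000 + 22350000 = 69870000
Σ Nₕ = 48000 + 48000 + 30000 = 126000
Overall mean = 69870000 / 126000 = 554.52381

550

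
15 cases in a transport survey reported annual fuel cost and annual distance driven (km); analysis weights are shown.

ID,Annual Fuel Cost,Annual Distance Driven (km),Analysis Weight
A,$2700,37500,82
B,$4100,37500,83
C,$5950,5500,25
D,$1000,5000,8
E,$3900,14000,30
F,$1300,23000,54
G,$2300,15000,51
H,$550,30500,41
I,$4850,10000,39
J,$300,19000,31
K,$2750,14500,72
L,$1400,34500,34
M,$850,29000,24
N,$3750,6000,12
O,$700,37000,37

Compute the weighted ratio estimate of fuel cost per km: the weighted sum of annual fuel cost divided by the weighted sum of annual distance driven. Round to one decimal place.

Σ wᵢ·y = 1580850
Σ wᵢ·x = 15375500
Ratio = 1580850 / 15375500 = 0.10281617

0.1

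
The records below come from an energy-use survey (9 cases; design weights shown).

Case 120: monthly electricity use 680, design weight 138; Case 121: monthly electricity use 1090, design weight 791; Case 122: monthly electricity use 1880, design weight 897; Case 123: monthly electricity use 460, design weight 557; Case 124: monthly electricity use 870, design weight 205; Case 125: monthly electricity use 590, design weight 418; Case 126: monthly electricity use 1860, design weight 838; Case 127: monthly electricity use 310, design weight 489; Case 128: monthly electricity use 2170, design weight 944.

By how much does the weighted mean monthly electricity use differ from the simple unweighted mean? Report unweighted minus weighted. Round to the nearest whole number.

Unweighted sum = 680 + 1090 + 1880 + 460 + 870 + 590 + 1860 + 310 + 2170 = 9910
Unweighted mean = 9910 / 9 = 1101.1111
Weighted sum = 680×138 + 1090×791 + 1880×897 + 460×557 + 870×205 + 590×418 + 1860×838 + 310×489 + 2170×944
  = 7082330
Sum of weights = 138 + 791 + 897 + 557 + 205 + 418 + 838 + 489 + 944 = 5277
Weighted mean = 7082330 / 5277 = 1342.1129
Difference (unweighted minus weighted) = -241.00183

-241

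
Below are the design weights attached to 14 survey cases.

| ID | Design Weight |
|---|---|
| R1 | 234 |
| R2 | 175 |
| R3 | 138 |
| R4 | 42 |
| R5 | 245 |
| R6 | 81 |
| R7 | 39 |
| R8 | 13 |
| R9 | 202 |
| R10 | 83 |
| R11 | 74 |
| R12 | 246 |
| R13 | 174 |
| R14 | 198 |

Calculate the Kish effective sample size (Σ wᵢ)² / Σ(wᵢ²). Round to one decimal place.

Σ wᵢ = 1944
Σ wᵢ² = 357630
n_eff = 1944² / 357630 = 3779136 / 357630 = 10.567167

10.6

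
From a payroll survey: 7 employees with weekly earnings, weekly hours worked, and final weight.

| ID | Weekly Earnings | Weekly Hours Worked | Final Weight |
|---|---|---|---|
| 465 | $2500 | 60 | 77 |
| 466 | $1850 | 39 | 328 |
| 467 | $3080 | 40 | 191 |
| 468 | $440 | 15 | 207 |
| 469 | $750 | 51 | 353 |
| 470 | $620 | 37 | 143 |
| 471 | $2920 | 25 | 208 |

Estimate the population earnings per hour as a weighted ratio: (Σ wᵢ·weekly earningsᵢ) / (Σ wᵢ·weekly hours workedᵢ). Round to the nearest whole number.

43

Σ wᵢ·y = 2500×77 + 1850×328 + 3080×191 + 440×207 + 750×353 + 620×143 + 2920×208
  = 2439430
Σ wᵢ·x = 60×77 + 39×328 + 40×191 + 15×207 + 51×353 + 37×143 + 25×208
  = 56651
Ratio = 2439430 / 56651 = 43.06067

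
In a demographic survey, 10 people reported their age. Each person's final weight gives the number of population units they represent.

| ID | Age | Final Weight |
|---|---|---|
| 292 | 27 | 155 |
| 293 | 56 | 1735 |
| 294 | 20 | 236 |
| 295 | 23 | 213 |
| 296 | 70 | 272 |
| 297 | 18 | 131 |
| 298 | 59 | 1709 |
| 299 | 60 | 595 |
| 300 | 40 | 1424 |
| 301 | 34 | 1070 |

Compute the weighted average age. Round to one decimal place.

Weighted sum = 27×155 + 56×1735 + 20×236 + 23×213 + 70×272 + 18×131 + 59×1709 + 60×595 + 40×1424 + 34×1070
  = 4185 + 97160 + 4720 + 4899 + 19040 + 2358 + 100831 + 35700 + 56960 + 36380 = 362233
Sum of weights = 7540
Weighted mean = 362233 / 7540 = 48.041512

48.0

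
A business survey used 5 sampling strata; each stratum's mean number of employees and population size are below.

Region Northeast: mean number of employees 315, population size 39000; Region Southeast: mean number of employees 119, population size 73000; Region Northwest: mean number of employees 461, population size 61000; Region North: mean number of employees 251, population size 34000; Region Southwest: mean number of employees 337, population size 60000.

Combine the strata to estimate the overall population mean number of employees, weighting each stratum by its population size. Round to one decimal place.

Σ Nₕ·x̄ₕ = 315×39000 + 119×73000 + 461×61000 + 251×34000 + 337×60000
  = 12285000 + 8687000 + 28121000 + 8534000 + 20220000 = 77847000
Σ Nₕ = 39000 + 73000 + 61000 + 34000 + 60000 = 267000
Overall mean = 77847000 / 267000 = 291.5618

291.6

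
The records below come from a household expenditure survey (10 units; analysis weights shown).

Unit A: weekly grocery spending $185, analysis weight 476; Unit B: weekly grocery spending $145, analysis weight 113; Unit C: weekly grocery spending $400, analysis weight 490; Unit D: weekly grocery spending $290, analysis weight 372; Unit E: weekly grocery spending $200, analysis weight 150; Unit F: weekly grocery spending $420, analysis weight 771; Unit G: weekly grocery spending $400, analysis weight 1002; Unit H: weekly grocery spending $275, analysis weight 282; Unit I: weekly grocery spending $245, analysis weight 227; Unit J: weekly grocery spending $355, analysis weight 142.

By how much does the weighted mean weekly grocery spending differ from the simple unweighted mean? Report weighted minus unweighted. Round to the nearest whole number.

43

Unweighted sum = 185 + 145 + 400 + 290 + 200 + 420 + 400 + 275 + 245 + 355 = 2915
Unweighted mean = 2915 / 10 = 291.5
Weighted sum = 185×476 + 145×113 + 400×490 + 290×372 + 200×150 + 420×771 + 400×1002 + 275×282 + 245×227 + 355×142
  = 1346520
Sum of weights = 476 + 113 + 490 + 372 + 150 + 771 + 1002 + 282 + 227 + 142 = 4025
Weighted mean = 1346520 / 4025 = 334.53913
Difference (weighted minus unweighted) = 43.03913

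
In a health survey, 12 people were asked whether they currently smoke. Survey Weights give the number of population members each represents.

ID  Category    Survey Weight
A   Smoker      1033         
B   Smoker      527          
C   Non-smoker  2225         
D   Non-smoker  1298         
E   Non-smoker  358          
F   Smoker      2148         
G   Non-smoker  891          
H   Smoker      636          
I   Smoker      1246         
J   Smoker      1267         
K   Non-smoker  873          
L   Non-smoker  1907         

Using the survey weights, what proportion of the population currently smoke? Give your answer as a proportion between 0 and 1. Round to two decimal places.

Sum of weights for 'Smoker' = 1033 + 527 + 2148 + 636 + 1246 + 1267 = 6857
Total weight = 1033 + 527 + 2225 + 1298 + 358 + 2148 + 891 + 636 + 1246 + 1267 + 873 + 1907 = 14409
Weighted proportion = 6857 / 14409 = 0.47588313

0.48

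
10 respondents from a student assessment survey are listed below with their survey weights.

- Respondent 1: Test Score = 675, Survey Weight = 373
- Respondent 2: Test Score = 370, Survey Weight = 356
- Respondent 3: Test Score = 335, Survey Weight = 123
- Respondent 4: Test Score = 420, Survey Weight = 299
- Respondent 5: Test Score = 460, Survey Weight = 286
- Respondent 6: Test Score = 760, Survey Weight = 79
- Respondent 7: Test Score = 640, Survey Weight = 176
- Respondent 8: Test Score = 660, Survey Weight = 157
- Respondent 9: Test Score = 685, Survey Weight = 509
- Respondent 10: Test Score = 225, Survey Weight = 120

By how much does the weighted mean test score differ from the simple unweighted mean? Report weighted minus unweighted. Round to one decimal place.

Unweighted sum = 675 + 370 + 335 + 420 + 460 + 760 + 640 + 660 + 685 + 225 = 5230
Unweighted mean = 5230 / 10 = 523
Weighted sum = 675×373 + 370×356 + 335×123 + 420×299 + 460×286 + 760×79 + 640×176 + 660×157 + 685×509 + 225×120
  = 1333805
Sum of weights = 373 + 356 + 123 + 299 + 286 + 79 + 176 + 157 + 509 + 120 = 2478
Weighted mean = 1333805 / 2478 = 538.25868
Difference (weighted minus unweighted) = 15.258676

15.3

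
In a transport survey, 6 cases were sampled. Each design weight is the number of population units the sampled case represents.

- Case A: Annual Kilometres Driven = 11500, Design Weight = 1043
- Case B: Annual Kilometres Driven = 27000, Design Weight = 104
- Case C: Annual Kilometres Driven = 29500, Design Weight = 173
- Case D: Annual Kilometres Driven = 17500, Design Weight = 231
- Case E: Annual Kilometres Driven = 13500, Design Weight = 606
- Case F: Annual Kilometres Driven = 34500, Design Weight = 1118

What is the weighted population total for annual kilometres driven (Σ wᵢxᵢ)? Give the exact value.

Weighted total = 11500×1043 + 27000×104 + 29500×173 + 17500×231 + 13500×606 + 34500×1118
  = 70700500

70700500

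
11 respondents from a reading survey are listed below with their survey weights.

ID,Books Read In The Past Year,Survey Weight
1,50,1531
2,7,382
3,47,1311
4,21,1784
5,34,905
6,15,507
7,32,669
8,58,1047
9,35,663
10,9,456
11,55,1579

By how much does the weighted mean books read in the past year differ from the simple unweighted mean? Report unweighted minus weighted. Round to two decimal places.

-5.12

Unweighted sum = 363
Unweighted mean = 363 / 11 = 33
Weighted sum = 50×1531 + 7×382 + 47×1311 + 21×1784 + 34×905 + 15×507 + 32×669 + 58×1047 + 35×663 + 9×456 + 55×1579
  = 76550 + 2674 + 61617 + 37464 + 30770 + 7605 + 21408 + 60726 + 23205 + 4104 + 86845 = 412968
Sum of weights = 1531 + 382 + 1311 + 1784 + 905 + 507 + 669 + 1047 + 663 + 456 + 1579 = 10834
Weighted mean = 412968 / 10834 = 38.117777
Difference (unweighted minus weighted) = -5.1177774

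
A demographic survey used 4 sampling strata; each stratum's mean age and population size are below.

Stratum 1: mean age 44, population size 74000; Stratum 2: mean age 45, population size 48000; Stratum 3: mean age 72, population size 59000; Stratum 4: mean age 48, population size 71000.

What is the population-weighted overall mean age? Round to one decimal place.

51.9

Σ Nₕ·x̄ₕ = 13072000
Σ Nₕ = 74000 + 48000 + 59000 + 71000 = 252000
Overall mean = 13072000 / 252000 = 51.873016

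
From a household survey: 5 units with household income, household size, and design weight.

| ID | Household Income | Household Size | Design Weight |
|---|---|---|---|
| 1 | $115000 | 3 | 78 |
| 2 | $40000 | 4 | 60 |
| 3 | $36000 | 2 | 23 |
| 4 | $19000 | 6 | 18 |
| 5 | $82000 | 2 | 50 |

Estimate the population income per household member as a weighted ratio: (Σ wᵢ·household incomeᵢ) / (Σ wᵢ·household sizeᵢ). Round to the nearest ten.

Σ wᵢ·y = 115000×78 + 40000×60 + 36000×23 + 19000×18 + 82000×50
  = 8970000 + 2400000 + 828000 + 342000 + 4100000 = 16640000
Σ wᵢ·x = 728
Ratio = 16640000 / 728 = 22857.143

22860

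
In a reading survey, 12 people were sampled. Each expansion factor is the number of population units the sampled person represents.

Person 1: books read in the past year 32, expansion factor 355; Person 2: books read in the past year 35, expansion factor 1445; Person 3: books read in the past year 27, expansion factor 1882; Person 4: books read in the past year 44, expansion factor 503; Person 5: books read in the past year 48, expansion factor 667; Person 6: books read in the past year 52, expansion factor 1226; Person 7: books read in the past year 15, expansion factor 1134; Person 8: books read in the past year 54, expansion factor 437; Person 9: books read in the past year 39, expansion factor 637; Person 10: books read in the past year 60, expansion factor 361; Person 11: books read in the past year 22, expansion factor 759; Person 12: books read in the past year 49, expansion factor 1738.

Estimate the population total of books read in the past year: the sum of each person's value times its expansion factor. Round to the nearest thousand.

420000

Weighted total = 32×355 + 35×1445 + 27×1882 + 44×503 + 48×667 + 52×1226 + 15×1134 + 54×437 + 39×637 + 60×361 + 22×759 + 49×1738
  = 419620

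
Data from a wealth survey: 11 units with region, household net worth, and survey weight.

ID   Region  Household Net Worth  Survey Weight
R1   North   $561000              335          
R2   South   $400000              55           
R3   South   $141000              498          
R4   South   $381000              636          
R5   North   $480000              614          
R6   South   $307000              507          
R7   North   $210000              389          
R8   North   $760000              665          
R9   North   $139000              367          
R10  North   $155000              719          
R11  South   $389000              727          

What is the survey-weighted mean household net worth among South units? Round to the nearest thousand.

South rows: R2, R3, R4, R6, R11
Weighted sum = 772986000
Sum of weights = 55 + 498 + 636 + 507 + 727 = 2423
Weighted mean = 772986000 / 2423 = 319020.22

319000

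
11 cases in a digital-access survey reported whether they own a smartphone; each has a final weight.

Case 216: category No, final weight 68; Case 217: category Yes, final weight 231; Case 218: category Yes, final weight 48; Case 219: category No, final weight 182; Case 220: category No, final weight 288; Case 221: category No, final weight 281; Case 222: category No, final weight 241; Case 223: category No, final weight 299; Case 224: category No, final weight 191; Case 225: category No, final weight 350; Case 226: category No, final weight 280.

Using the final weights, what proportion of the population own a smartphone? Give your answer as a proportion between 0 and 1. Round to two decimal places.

Sum of weights for 'Yes' = 231 + 48 = 279
Total weight = 68 + 231 + 48 + 182 + 288 + 281 + 241 + 299 + 191 + 350 + 280 = 2459
Weighted proportion = 279 / 2459 = 0.11346076

0.11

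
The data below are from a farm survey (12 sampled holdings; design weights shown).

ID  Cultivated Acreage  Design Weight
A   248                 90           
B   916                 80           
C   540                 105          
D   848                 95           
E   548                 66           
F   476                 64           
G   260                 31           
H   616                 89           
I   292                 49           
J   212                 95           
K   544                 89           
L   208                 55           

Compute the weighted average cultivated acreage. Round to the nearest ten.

Weighted sum = 248×90 + 916×80 + 540×105 + 848×95 + 548×66 + 476×64 + 260×31 + 616×89 + 292×49 + 212×95 + 544×89 + 208×55
  = 22320 + 73280 + 56700 + 80560 + 36168 + 30464 + 8060 + 54824 + 14308 + 20140 + 48416 + 11440 = 456680
Sum of weights = 90 + 80 + 105 + 95 + 66 + 64 + 31 + 89 + 49 + 95 + 89 + 55 = 908
Weighted mean = 456680 / 908 = 502.95154

500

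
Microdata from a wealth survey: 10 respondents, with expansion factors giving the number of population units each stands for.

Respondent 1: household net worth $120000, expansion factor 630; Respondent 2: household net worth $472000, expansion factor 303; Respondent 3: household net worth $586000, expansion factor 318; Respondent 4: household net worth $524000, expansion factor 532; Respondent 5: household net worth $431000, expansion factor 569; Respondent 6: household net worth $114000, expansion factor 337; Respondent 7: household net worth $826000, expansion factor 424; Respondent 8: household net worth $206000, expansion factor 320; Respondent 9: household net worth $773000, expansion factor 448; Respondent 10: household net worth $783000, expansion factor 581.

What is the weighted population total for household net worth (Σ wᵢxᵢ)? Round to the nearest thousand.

Weighted total = 120000×630 + 472000×303 + 586000×318 + 524000×532 + 431000×569 + 114000×337 + 826000×424 + 206000×320 + 773000×448 + 783000×581
  = 75600000 + 143016000 + 186348000 + 278768000 + 245239000 + 38418000 + 350224000 + 65920000 + 346304000 + 454923000 = 2184760000

2184760000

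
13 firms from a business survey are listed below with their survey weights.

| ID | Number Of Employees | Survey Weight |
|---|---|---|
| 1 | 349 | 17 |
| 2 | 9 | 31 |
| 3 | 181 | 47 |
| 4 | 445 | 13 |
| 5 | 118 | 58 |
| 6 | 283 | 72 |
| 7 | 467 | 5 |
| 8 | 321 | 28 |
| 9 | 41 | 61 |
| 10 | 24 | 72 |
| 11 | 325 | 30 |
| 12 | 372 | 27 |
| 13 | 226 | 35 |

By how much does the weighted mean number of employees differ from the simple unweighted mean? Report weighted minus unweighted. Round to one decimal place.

-59.7

Unweighted sum = 3161
Unweighted mean = 3161 / 13 = 243.15385
Weighted sum = 90980
Sum of weights = 496
Weighted mean = 90980 / 496 = 183.42742
Difference (weighted minus unweighted) = -59.726427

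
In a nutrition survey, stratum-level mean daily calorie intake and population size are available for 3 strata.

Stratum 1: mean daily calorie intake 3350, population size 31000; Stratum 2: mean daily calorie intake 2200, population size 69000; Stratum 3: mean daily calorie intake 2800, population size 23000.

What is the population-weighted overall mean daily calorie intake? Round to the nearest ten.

2600

Σ Nₕ·x̄ₕ = 3350×31000 + 2200×69000 + 2800×23000
  = 320050000
Σ Nₕ = 31000 + 69000 + 23000 = 123000
Overall mean = 320050000 / 123000 = 2602.0325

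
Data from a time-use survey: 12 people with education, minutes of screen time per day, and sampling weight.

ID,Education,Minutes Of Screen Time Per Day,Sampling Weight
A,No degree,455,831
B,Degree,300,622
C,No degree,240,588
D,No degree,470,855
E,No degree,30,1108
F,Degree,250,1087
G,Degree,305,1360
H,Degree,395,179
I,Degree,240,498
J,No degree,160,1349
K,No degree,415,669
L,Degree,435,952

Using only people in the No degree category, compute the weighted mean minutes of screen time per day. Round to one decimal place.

268.1

No degree rows: A, C, D, E, J, K
Weighted sum = 455×831 + 240×588 + 470×855 + 30×1108 + 160×1349 + 415×669
  = 378105 + 141120 + 401850 + 33240 + 215840 + 277635 = 1447790
Sum of weights = 831 + 588 + 855 + 1108 + 1349 + 669 = 5400
Weighted mean = 1447790 / 5400 = 268.10926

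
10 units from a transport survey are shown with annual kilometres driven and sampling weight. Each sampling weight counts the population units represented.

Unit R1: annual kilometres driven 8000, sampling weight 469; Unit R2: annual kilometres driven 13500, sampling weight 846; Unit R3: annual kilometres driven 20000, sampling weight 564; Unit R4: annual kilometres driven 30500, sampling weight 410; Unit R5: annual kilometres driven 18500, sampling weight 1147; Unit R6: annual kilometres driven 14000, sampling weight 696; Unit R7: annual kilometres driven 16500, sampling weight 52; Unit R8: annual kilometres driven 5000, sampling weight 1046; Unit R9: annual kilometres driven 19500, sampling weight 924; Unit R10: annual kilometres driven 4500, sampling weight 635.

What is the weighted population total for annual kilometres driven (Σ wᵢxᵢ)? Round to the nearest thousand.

Weighted total = 8000×469 + 13500×846 + 20000×564 + 30500×410 + 18500×1147 + 14000×696 + 16500×52 + 5000×1046 + 19500×924 + 4500×635
  = 3752000 + 11421000 + 11280000 + 12505000 + 21219500 + 9744000 + 858000 + 5230000 + 18018000 + 2857500 = 96885000

96885000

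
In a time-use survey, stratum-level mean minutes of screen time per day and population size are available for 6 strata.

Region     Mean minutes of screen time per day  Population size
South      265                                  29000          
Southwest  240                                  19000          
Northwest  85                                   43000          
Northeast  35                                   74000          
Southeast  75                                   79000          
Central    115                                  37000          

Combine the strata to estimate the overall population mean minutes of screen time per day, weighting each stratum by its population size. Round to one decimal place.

Σ Nₕ·x̄ₕ = 265×29000 + 240×19000 + 85×43000 + 35×74000 + 75×79000 + 115×37000
  = 7685000 + 4560000 + 3655000 + 2590000 + 5925000 + 4255000 = 28670000
Σ Nₕ = 281000
Overall mean = 28670000 / 281000 = 102.02847

102.0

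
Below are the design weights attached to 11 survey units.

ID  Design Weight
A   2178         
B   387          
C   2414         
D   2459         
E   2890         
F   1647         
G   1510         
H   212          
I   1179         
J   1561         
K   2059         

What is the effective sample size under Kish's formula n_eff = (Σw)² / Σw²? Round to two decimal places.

8.95

Σ wᵢ = 18496
Σ wᵢ² = 38223526
n_eff = 18496² / 38223526 = 342102016 / 38223526 = 8.9500382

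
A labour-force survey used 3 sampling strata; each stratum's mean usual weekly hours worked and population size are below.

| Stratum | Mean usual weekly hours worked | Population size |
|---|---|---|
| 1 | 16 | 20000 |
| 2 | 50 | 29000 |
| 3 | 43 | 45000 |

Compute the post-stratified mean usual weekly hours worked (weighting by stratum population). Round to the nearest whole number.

Σ Nₕ·x̄ₕ = 16×20000 + 50×29000 + 43×45000
  = 320000 + 1450000 + 1935000 = 3705000
Σ Nₕ = 20000 + 29000 + 45000 = 94000
Overall mean = 3705000 / 94000 = 39.414894

39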